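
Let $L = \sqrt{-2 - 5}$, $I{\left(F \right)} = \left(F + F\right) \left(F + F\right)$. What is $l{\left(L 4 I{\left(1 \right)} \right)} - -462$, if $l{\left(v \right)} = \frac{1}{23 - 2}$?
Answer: $\frac{9703}{21} \approx 462.05$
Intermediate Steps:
$I{\left(F \right)} = 4 F^{2}$ ($I{\left(F \right)} = 2 F 2 F = 4 F^{2}$)
$L = i \sqrt{7}$ ($L = \sqrt{-7} = i \sqrt{7} \approx 2.6458 i$)
$l{\left(v \right)} = \frac{1}{21}$
$l{\left(L 4 I{\left(1 \right)} \right)} - -462 = \frac{1}{21} - -462 = \frac{1}{21} + 462 = \frac{9703}{21}$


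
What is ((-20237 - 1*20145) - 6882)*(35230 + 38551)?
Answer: -3487185184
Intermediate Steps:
((-20237 - 1*20145) - 6882)*(35230 + 38551) = ((-20237 - 20145) - 6882)*73781 = (-40382 - 6882)*73781 = -47264*73781 = -3487185184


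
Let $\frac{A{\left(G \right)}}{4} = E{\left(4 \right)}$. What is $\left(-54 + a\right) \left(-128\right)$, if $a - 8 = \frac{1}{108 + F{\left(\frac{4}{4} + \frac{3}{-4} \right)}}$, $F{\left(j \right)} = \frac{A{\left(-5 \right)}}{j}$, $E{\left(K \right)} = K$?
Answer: $\frac{253152}{43} \approx 5887.3$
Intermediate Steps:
$A{\left(G \right)} = 16$ ($A{\left(G \right)} = 4 \cdot 4 = 16$)
$F{\left(j \right)} = \frac{16}{j}$
$a = \frac{1377}{172}$ ($a = 8 + \frac{1}{108 + \frac{16}{\frac{4}{4} + \frac{3}{-4}}} = 8 + \frac{1}{108 + \frac{16}{4 \cdot \frac{1}{4} + 3 \left(- \frac{1}{4}\right)}} = 8 + \frac{1}{108 + \frac{16}{1 - \frac{3}{4}}} = 8 + \frac{1}{108 + 16 \frac{1}{\frac{1}{4}}} = 8 + \frac{1}{108 + 16 \cdot 4} = 8 + \frac{1}{108 + 64} = 8 + \frac{1}{172} = \frac{1377}{172} \approx 8.0058$)
$\left(-54 + a\right) \left(-128\right) = \left(-54 + \frac{1377}{172}\right) \left(-128\right) = \left(- \frac{7911}{172}\right) \left(-128\right) = \frac{253152}{43}$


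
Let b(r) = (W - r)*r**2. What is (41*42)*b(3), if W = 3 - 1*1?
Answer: -15498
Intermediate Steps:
W = 2 (W = 3 - 1 = 2)
b(r) = r**2*(2 - r) (b(r) = (2 - r)*r**2 = r**2*(2 - r))
(41*42)*b(3) = (41*42)*(3**2*(2 - 1*3)) = 1722*(9*(2 - 3)) = 1722*(9*(-1)) = 1722*(-9) = -15498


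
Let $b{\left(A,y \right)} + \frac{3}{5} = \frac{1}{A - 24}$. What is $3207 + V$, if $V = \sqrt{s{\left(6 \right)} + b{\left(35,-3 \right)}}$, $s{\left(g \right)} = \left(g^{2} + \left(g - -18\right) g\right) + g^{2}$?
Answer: $3207 + \frac{2 \sqrt{162965}}{55} \approx 3221.7$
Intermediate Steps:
$b{\left(A,y \right)} = - \frac{3}{5} + \frac{1}{-24 + A}$ ($b{\left(A,y \right)} = - \frac{3}{5} + \frac{1}{A - 24} = - \frac{3}{5} + \frac{1}{-24 + A}$)
$s{\left(g \right)} = 2 g^{2} + g \left(18 + g\right)$ ($s{\left(g \right)} = \left(g^{2} + \left(g + 18\right) g\right) + g^{2} = \left(g^{2} + \left(18 + g\right) g\right) + g^{2} = \left(g^{2} + g \left(18 + g\right)\right) + g^{2} = 2 g^{2} + g \left(18 + g\right)$)
$V = \frac{2 \sqrt{162965}}{55}$ ($V = \sqrt{3 \cdot 6 \left(6 + 6\right) + \frac{77 - 105}{5 \left(-24 + 35\right)}} = \sqrt{3 \cdot 6 \cdot 12 + \frac{77 - 105}{5 \cdot 11}} = \sqrt{216 + \frac{1}{5} \cdot \frac{1}{11} \left(-28\right)} = \sqrt{216 - \frac{28}{55}} = \sqrt{\frac{11852}{55}} = \frac{2 \sqrt{162965}}{55} \approx 14.68$)
$3207 + V = 3207 + \frac{2 \sqrt{162965}}{55}$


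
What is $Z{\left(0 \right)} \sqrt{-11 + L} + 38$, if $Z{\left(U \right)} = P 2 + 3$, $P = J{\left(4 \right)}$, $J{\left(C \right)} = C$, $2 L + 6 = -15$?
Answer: $38 + \frac{11 i \sqrt{86}}{2} \approx 38.0 + 51.005 i$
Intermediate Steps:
$L = - \frac{21}{2}$ ($L = -3 + \frac{1}{2} \left(-15\right) = -3 - \frac{15}{2} = - \frac{21}{2} \approx -10.5$)
$P = 4$
$Z{\left(U \right)} = 11$ ($Z{\left(U \right)} = 4 \cdot 2 + 3 = 8 + 3 = 11$)
$Z{\left(0 \right)} \sqrt{-11 + L} + 38 = 11 \sqrt{-11 - \frac{21}{2}} + 38 = 11 \sqrt{- \frac{43}{2}} + 38 = 11 \frac{i \sqrt{86}}{2} + 38 = \frac{11 i \sqrt{86}}{2} + 38 = 38 + \frac{11 i \sqrt{86}}{2}$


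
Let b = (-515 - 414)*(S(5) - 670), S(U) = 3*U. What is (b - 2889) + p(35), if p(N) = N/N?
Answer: 605607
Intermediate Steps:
p(N) = 1
b = 608495 (b = (-515 - 414)*(3*5 - 670) = -929*(15 - 670) = -929*(-655) = 608495)
(b - 2889) + p(35) = (608495 - 2889) + 1 = 605606 + 1 = 605607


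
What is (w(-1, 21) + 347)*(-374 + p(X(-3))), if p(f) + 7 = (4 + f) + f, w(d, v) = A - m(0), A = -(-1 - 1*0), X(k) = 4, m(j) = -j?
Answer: -128412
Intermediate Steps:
A = 1 (A = -(-1 + 0) = -1*(-1) = 1)
w(d, v) = 1 (w(d, v) = 1 - (-1)*0 = 1 - 1*0 = 1 + 0 = 1)
p(f) = -3 + 2*f (p(f) = -7 + ((4 + f) + f) = -7 + (4 + 2*f) = -3 + 2*f)
(w(-1, 21) + 347)*(-374 + p(X(-3))) = (1 + 347)*(-374 + (-3 + 2*4)) = 348*(-374 + (-3 + 8)) = 348*(-374 + 5) = 348*(-369) = -128412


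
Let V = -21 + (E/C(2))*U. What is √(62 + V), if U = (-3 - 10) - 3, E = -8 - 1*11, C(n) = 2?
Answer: √193 ≈ 13.892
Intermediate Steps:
E = -19 (E = -8 - 11 = -19)
U = -16 (U = -13 - 3 = -16)
V = 131 (V = -21 - 19/2*(-16) = -21 + 152 = 131)
√(62 + V) = √(62 + 131) = √193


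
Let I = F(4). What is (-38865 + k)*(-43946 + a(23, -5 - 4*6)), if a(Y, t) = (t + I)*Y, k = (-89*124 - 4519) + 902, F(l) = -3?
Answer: 2391291276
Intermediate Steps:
I = -3
k = -14653 (k = (-11036 - 4519) + 902 = -15555 + 902 = -14653)
a(Y, t) = Y*(-3 + t) (a(Y, t) = (t - 3)*Y = (-3 + t)*Y = Y*(-3 + t))
(-38865 + k)*(-43946 + a(23, -5 - 4*6)) = (-38865 - 14653)*(-43946 + 23*(-3 + (-5 - 4*6))) = -53518*(-43946 + 23*(-3 + (-5 - 24))) = -53518*(-43946 + 23*(-3 - 29)) = -53518*(-43946 + 23*(-32)) = -53518*(-43946 - 736) = -53518*(-44682) = 2391291276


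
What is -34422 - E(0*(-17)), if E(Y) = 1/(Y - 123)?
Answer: -4233905/123 ≈ -34422.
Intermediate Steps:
E(Y) = 1/(-123 + Y)
-34422 - E(0*(-17)) = -34422 - 1/(-123 + 0*(-17)) = -34422 - 1/(-123 + 0) = -34422 - 1/(-123) = -34422 - 1*(-1/123) = -34422 + 1/123 = -4233905/123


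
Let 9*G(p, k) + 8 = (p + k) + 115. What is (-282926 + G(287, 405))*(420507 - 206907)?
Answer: -181242092000/3 ≈ -6.0414e+10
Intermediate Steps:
G(p, k) = 107/9 + k/9 + p/9 (G(p, k) = -8/9 + ((p + k) + 115)/9 = -8/9 + ((k + p) + 115)/9 = -8/9 + (115 + k + p)/9 = -8/9 + (115/9 + k/9 + p/9) = 107/9 + k/9 + p/9)
(-282926 + G(287, 405))*(420507 - 206907) = (-282926 + (107/9 + (⅑)*405 + (⅑)*287))*(420507 - 206907) = (-282926 + (107/9 + 45 + 287/9))*213600 = (-282926 + 799/9)*213600 = -2545535/9*213600 = -181242092000/3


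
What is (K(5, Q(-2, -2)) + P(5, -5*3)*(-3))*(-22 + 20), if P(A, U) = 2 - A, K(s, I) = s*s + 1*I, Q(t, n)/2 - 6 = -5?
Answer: -72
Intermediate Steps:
Q(t, n) = 2 (Q(t, n) = 12 + 2*(-5) = 12 - 10 = 2)
K(s, I) = I + s² (K(s, I) = s² + I = I + s²)
(K(5, Q(-2, -2)) + P(5, -5*3)*(-3))*(-22 + 20) = ((2 + 5²) + (2 - 1*5)*(-3))*(-22 + 20) = ((2 + 25) + (2 - 5)*(-3))*(-2) = (27 - 3*(-3))*(-2) = (27 + 9)*(-2) = 36*(-2) = -72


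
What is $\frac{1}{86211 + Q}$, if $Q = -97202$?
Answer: $- \frac{1}{10991} \approx -9.0984 \cdot 10^{-5}$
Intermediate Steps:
$\frac{1}{86211 + Q} = \frac{1}{86211 - 97202} = \frac{1}{-10991} = - \frac{1}{10991}$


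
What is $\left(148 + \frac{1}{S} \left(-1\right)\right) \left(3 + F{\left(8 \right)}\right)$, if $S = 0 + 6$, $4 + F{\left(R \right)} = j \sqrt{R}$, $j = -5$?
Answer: $- \frac{887}{6} - \frac{4435 \sqrt{2}}{3} \approx -2238.5$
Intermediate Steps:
$F{\left(R \right)} = -4 - 5 \sqrt{R}$
$S = 6$
$\left(148 + \frac{1}{S} \left(-1\right)\right) \left(3 + F{\left(8 \right)}\right) = \left(148 + \frac{1}{6} \left(-1\right)\right) \left(3 - \left(4 + 5 \sqrt{8}\right)\right) = \left(148 + \frac{1}{6} \left(-1\right)\right) \left(3 - \left(4 + 5 \cdot 2 \sqrt{2}\right)\right) = \left(148 - \frac{1}{6}\right) \left(3 - \left(4 + 10 \sqrt{2}\right)\right) = \frac{887 \left(-1 - 10 \sqrt{2}\right)}{6} = - \frac{887}{6} - \frac{4435 \sqrt{2}}{3}$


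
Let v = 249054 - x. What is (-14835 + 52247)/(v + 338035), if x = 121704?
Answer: 37412/465385 ≈ 0.080389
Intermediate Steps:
v = 127350 (v = 249054 - 1*121704 = 249054 - 121704 = 127350)
(-14835 + 52247)/(v + 338035) = (-14835 + 52247)/(127350 + 338035) = 37412/465385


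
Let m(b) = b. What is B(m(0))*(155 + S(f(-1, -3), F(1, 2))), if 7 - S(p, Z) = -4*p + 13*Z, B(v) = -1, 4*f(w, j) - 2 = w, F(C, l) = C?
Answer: -150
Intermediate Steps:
f(w, j) = ½ + w/4
S(p, Z) = 7 - 13*Z + 4*p (S(p, Z) = 7 - (-4*p + 13*Z) = 7 + (-13*Z + 4*p) = 7 - 13*Z + 4*p)
B(m(0))*(155 + S(f(-1, -3), F(1, 2))) = -(155 + (7 - 13*1 + 4*(½ + (¼)*(-1)))) = -(155 + (7 - 13 + 4*(½ - ¼))) = -(155 + (7 - 13 + 4*(¼))) = -(155 + (7 - 13 + 1)) = -(155 - 5) = -1*150 = -150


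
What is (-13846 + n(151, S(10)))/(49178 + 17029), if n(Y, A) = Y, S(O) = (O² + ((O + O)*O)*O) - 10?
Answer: -4565/22069 ≈ -0.20685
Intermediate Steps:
S(O) = -10 + O² + 2*O³ (S(O) = (O² + ((2*O)*O)*O) - 10 = (O² + (2*O²)*O) - 10 = (O² + 2*O³) - 10 = -10 + O² + 2*O³)
(-13846 + n(151, S(10)))/(49178 + 17029) = (-13846 + 151)/(49178 + 17029) = -13695/66207 = -13695*1/66207 = -4565/22069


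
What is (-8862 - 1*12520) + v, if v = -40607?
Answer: -61989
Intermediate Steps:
(-8862 - 1*12520) + v = (-8862 - 1*12520) - 40607 = (-8862 - 12520) - 40607 = -21382 - 40607 = -61989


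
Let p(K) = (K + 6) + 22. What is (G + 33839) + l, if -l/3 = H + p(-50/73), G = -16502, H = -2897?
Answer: 1894062/73 ≈ 25946.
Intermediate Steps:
p(K) = 28 + K (p(K) = (6 + K) + 22 = 28 + K)
l = 628461/73 (l = -3*(-2897 + (28 - 50/73)) = -3*(-2897 + 1994/73) = -3*(-209487/73) = 628461/73 ≈ 8609.1)
(G + 33839) + l = (-16502 + 33839) + 628461/73 = 17337 + 628461/73 = 1894062/73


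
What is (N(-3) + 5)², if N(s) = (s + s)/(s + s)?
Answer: 36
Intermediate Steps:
N(s) = 1 (N(s) = (2*s)/((2*s)) = (2*s)*(1/(2*s)) = 1)
(N(-3) + 5)² = (1 + 5)² = 6² = 36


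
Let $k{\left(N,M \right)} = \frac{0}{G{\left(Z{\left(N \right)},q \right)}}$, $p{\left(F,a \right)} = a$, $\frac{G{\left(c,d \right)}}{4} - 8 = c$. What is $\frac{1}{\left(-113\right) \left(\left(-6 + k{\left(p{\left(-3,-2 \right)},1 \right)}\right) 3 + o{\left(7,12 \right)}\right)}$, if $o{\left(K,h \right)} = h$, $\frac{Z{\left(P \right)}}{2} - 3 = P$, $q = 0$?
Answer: $\frac{1}{678} \approx 0.0014749$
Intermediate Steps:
$Z{\left(P \right)} = 6 + 2 P$
$G{\left(c,d \right)} = 32 + 4 c$
$k{\left(N,M \right)} = 0$ ($k{\left(N,M \right)} = \frac{0}{32 + 4 \left(6 + 2 N\right)} = \frac{0}{32 + \left(24 + 8 N\right)} = \frac{0}{56 + 8 N} = 0$)
$\frac{1}{\left(-113\right) \left(\left(-6 + k{\left(p{\left(-3,-2 \right)},1 \right)}\right) 3 + o{\left(7,12 \right)}\right)} = \frac{1}{\left(-113\right) \left(\left(-6 + 0\right) 3 + 12\right)} = \frac{1}{\left(-113\right) \left(\left(-6\right) 3 + 12\right)} = \frac{1}{\left(-113\right) \left(-18 + 12\right)} = \frac{1}{\left(-113\right) \left(-6\right)} = \frac{1}{678}$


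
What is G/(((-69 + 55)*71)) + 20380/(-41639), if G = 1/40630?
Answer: -823071205239/1681641814580 ≈ -0.48945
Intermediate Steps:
G = 1/40630 ≈ 2.4612e-5
G/(((-69 + 55)*71)) + 20380/(-41639) = 1/(40630*(((-69 + 55)*71))) + 20380/(-41639) = 1/(40630*((-14*71))) + 20380*(-1/41639) = (1/40630)/(-994) - 20380/41639 = (1/40630)*(-1/994) - 20380/41639 = -1/40386220 - 20380/41639 = -823071205239/1681641814580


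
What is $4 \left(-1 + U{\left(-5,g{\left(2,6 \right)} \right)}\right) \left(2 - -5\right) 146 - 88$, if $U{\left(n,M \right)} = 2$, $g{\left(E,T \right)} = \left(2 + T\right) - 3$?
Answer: $4000$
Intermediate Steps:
$g{\left(E,T \right)} = -1 + T$
$4 \left(-1 + U{\left(-5,g{\left(2,6 \right)} \right)}\right) \left(2 - -5\right) 146 - 88 = 4 \left(-1 + 2\right) \left(2 - -5\right) 146 - 88 = 4 \cdot 1 \left(2 + 5\right) 146 - 88 = 4 \cdot 7 \cdot 146 - 88 = 28 \cdot 146 - 88 = 4088 - 88 = 4000$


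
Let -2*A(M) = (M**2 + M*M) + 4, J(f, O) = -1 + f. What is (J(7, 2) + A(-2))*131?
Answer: 0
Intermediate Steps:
A(M) = -2 - M**2 (A(M) = -((M**2 + M*M) + 4)/2 = -((M**2 + M**2) + 4)/2 = -(2*M**2 + 4)/2 = -(4 + 2*M**2)/2 = -2 - M**2)
(J(7, 2) + A(-2))*131 = ((-1 + 7) + (-2 - 1*(-2)**2))*131 = (6 + (-2 - 1*4))*131 = (6 + (-2 - 4))*131 = (6 - 6)*131 = 0*131 = 0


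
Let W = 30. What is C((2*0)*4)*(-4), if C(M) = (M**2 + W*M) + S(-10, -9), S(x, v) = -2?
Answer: 8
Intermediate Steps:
C(M) = -2 + M**2 + 30*M (C(M) = (M**2 + 30*M) - 2 = -2 + M**2 + 30*M)
C((2*0)*4)*(-4) = (-2 + ((2*0)*4)**2 + 30*((2*0)*4))*(-4) = (-2 + (0*4)**2 + 30*(0*4))*(-4) = (-2 + 0**2 + 30*0)*(-4) = (-2 + 0 + 0)*(-4) = -2*(-4) = 8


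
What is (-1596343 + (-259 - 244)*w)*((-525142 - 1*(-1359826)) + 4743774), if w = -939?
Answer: -6270331831908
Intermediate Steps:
(-1596343 + (-259 - 244)*w)*((-525142 - 1*(-1359826)) + 4743774) = (-1596343 + (-259 - 244)*(-939))*((-525142 - 1*(-1359826)) + 4743774) = (-1596343 - 503*(-939))*((-525142 + 1359826) + 4743774) = (-1596343 + 472317)*(834684 + 4743774) = -1124026*5578458 = -6270331831908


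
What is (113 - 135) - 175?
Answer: -197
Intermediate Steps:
(113 - 135) - 175 = -22 - 175 = -197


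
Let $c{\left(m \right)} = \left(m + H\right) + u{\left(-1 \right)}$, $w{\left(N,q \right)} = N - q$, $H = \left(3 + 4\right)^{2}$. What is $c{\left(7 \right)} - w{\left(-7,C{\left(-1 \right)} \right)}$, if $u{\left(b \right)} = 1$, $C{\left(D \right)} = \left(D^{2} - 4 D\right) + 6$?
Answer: $75$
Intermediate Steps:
$H = 49$ ($H = 7^{2} = 49$)
$C{\left(D \right)} = 6 + D^{2} - 4 D$
$c{\left(m \right)} = 50 + m$ ($c{\left(m \right)} = \left(m + 49\right) + 1 = \left(49 + m\right) + 1 = 50 + m$)
$c{\left(7 \right)} - w{\left(-7,C{\left(-1 \right)} \right)} = \left(50 + 7\right) - \left(-7 - \left(6 + \left(-1\right)^{2} - -4\right)\right) = 57 - \left(-7 - \left(6 + 1 + 4\right)\right) = 57 - \left(-7 - 11\right) = 57 - -18 = 57 + 18 = 75$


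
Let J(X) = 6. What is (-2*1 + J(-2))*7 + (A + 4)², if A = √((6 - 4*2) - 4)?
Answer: 38 + 8*I*√6 ≈ 38.0 + 19.596*I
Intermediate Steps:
A = I*√6 (A = √((6 - 8) - 4) = √(-2 - 4) = √(-6) = I*√6 ≈ 2.4495*I)
(-2*1 + J(-2))*7 + (A + 4)² = (-2*1 + 6)*7 + (I*√6 + 4)² = (-2 + 6)*7 + (4 + I*√6)² = 4*7 + (4 + I*√6)² = 28 + (4 + I*√6)²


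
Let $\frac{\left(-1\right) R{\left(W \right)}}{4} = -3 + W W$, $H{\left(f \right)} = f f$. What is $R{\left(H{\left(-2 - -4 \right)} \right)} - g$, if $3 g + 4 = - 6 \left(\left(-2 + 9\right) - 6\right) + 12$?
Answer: $- \frac{158}{3} \approx -52.667$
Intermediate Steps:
$H{\left(f \right)} = f^{2}$
$R{\left(W \right)} = 12 - 4 W^{2}$ ($R{\left(W \right)} = - 4 \left(-3 + W W\right) = - 4 \left(-3 + W^{2}\right) = 12 - 4 W^{2}$)
$g = \frac{2}{3}$ ($g = - \frac{4}{3} + \frac{- 6 \left(\left(-2 + 9\right) - 6\right) + 12}{3} = - \frac{4}{3} + \frac{- 6 \left(7 - 6\right) + 12}{3} = - \frac{4}{3} + \frac{\left(-6\right) 1 + 12}{3} = - \frac{4}{3} + \frac{-6 + 12}{3} = - \frac{4}{3} + \frac{1}{3} \cdot 6 = - \frac{4}{3} + 2 = \frac{2}{3} \approx 0.66667$)
$R{\left(H{\left(-2 - -4 \right)} \right)} - g = \left(12 - 4 \left(\left(-2 - -4\right)^{2}\right)^{2}\right) - \frac{2}{3} = \left(12 - 4 \left(\left(-2 + 4\right)^{2}\right)^{2}\right) - \frac{2}{3} = \left(12 - 4 \left(2^{2}\right)^{2}\right) - \frac{2}{3} = \left(12 - 4 \cdot 4^{2}\right) - \frac{2}{3} = \left(12 - 64\right) - \frac{2}{3} = -52 - \frac{2}{3} = - \frac{158}{3}$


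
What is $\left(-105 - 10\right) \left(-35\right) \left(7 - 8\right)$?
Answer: $-4025$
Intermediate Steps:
$\left(-105 - 10\right) \left(-35\right) \left(7 - 8\right) = \left(-115\right) \left(-35\right) \left(-1\right) = 4025 \left(-1\right) = -4025$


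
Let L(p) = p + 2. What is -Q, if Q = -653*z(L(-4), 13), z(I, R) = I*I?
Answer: 2612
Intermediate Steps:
L(p) = 2 + p
z(I, R) = I**2
Q = -2612 (Q = -653*(2 - 4)**2 = -653*(-2)**2 = -653*4 = -2612)
-Q = -1*(-2612) = 2612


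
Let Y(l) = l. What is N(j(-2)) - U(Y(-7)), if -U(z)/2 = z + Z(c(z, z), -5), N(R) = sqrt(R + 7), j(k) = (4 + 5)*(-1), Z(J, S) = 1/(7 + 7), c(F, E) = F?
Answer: -97/7 + I*sqrt(2) ≈ -13.857 + 1.4142*I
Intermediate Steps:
Z(J, S) = 1/14
j(k) = -9 (j(k) = 9*(-1) = -9)
N(R) = sqrt(7 + R)
U(z) = -1/7 - 2*z (U(z) = -2*(z + 1/14) = -2*(1/14 + z) = -1/7 - 2*z)
N(j(-2)) - U(Y(-7)) = sqrt(7 - 9) - (-1/7 - 2*(-7)) = sqrt(-2) - (-1/7 + 14) = I*sqrt(2) - 1*97/7 = I*sqrt(2) - 97/7 = -97/7 + I*sqrt(2)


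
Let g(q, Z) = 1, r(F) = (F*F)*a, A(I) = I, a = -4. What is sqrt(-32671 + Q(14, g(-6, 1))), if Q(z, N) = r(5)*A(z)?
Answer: I*sqrt(34071) ≈ 184.58*I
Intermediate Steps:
r(F) = -4*F**2 (r(F) = (F*F)*(-4) = F**2*(-4) = -4*F**2)
Q(z, N) = -100*z (Q(z, N) = (-4*5**2)*z = (-4*25)*z = -100*z)
sqrt(-32671 + Q(14, g(-6, 1))) = sqrt(-32671 - 100*14) = sqrt(-32671 - 1400) = sqrt(-34071) = I*sqrt(34071)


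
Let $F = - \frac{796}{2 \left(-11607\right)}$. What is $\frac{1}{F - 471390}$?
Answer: $- \frac{11607}{5471423332} \approx -2.1214 \cdot 10^{-6}$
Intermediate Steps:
$F = \frac{398}{11607}$ ($F = - \frac{796}{-23214} = \left(-796\right) \left(- \frac{1}{23214}\right) = \frac{398}{11607} \approx 0.03429$)
$\frac{1}{F - 471390} = \frac{1}{\frac{398}{11607} - 471390} = \frac{1}{- \frac{5471423332}{11607}} = - \frac{11607}{5471423332}$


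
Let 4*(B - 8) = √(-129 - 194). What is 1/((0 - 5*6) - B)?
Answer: -32/1233 + 4*I*√323/23427 ≈ -0.025953 + 0.0030686*I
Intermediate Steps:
B = 8 + I*√323/4 (B = 8 + √(-129 - 194)/4 = 8 + √(-323)/4 = 8 + (I*√323)/4 = 8 + I*√323/4 ≈ 8.0 + 4.493*I)
1/((0 - 5*6) - B) = 1/((0 - 5*6) - (8 + I*√323/4)) = 1/((0 - 30) + (-8 - I*√323/4)) = 1/(-30 + (-8 - I*√323/4)) = 1/(-38 - I*√323/4)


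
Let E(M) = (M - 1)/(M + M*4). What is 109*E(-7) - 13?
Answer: 417/35 ≈ 11.914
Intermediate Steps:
E(M) = (-1 + M)/(5*M) (E(M) = (-1 + M)/(M + 4*M) = (-1 + M)/((5*M)) = (-1 + M)*(1/(5*M)) = (-1 + M)/(5*M))
109*E(-7) - 13 = 109*((⅕)*(-1 - 7)/(-7)) - 13 = 109*((⅕)*(-⅐)*(-8)) - 13 = 109*(8/35) - 13 = 872/35 - 13 = 417/35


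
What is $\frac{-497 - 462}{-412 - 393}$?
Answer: $\frac{137}{115} \approx 1.1913$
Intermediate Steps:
$\frac{-497 - 462}{-412 - 393} = - \frac{959}{-805} = \left(-959\right) \left(- \frac{1}{805}\right) = \frac{137}{115}$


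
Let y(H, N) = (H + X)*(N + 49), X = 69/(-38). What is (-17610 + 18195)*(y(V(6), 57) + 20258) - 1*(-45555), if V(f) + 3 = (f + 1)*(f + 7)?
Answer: 327574590/19 ≈ 1.7241e+7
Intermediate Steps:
X = -69/38 (X = 69*(-1/38) = -69/38 ≈ -1.8158)
V(f) = -3 + (1 + f)*(7 + f) (V(f) = -3 + (f + 1)*(f + 7) = -3 + (1 + f)*(7 + f))
y(H, N) = (49 + N)*(-69/38 + H) (y(H, N) = (H - 69/38)*(N + 49) = (-69/38 + H)*(49 + N) = (49 + N)*(-69/38 + H))
(-17610 + 18195)*(y(V(6), 57) + 20258) - 1*(-45555) = (-17610 + 18195)*((-3381/38 + 49*(4 + 6**2 + 8*6) - 69/38*57 + (4 + 6**2 + 8*6)*57) + 20258) - 1*(-45555) = 585*((-3381/38 + 49*(4 + 36 + 48) - 207/2 + (4 + 36 + 48)*57) + 20258) + 45555 = 585*((-3381/38 + 49*88 - 207/2 + 88*57) + 20258) + 45555 = 585*((-3381/38 + 4312 - 207/2 + 5016) + 20258) + 45555 = 585*(173575/19 + 20258) + 45555 = 585*(558477/19) + 45555 = 326709045/19 + 45555 = 327574590/19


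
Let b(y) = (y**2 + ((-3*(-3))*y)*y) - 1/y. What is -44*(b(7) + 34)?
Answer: -161348/7 ≈ -23050.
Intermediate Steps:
b(y) = -1/y + 10*y**2 (b(y) = (y**2 + (9*y)*y) - 1/y = (y**2 + 9*y**2) - 1/y = 10*y**2 - 1/y = -1/y + 10*y**2)
-44*(b(7) + 34) = -44*((-1 + 10*7**3)/7 + 34) = -44*((-1 + 10*343)/7 + 34) = -44*((-1 + 3430)/7 + 34) = -44*((1/7)*3429 + 34) = -44*(3429/7 + 34) = -44*3667/7 = -161348/7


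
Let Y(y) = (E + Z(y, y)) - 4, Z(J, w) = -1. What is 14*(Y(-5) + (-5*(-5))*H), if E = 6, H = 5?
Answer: 1764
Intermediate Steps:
Y(y) = 1 (Y(y) = (6 - 1) - 4 = 5 - 4 = 1)
14*(Y(-5) + (-5*(-5))*H) = 14*(1 - 5*(-5)*5) = 14*(1 + 25*5) = 14*(1 + 125) = 14*126 = 1764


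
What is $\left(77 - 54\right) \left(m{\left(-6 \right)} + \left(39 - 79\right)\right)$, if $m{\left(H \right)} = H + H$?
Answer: $-1196$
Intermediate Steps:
$m{\left(H \right)} = 2 H$
$\left(77 - 54\right) \left(m{\left(-6 \right)} + \left(39 - 79\right)\right) = \left(77 - 54\right) \left(2 \left(-6\right) + \left(39 - 79\right)\right) = \left(77 - 54\right) \left(-12 - 40\right) = 23 \left(-52\right) = -1196$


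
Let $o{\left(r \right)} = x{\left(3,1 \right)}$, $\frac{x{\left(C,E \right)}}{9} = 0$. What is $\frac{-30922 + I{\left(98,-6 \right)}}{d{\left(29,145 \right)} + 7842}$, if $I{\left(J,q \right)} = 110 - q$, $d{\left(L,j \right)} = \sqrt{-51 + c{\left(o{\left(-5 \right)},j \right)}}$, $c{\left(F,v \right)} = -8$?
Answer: $- \frac{241580652}{61497023} + \frac{30806 i \sqrt{59}}{61497023} \approx -3.9283 + 0.0038478 i$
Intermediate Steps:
$x{\left(C,E \right)} = 0$ ($x{\left(C,E \right)} = 9 \cdot 0 = 0$)
$o{\left(r \right)} = 0$
$d{\left(L,j \right)} = i \sqrt{59}$ ($d{\left(L,j \right)} = \sqrt{-51 - 8} = \sqrt{-59} = i \sqrt{59}$)
$\frac{-30922 + I{\left(98,-6 \right)}}{d{\left(29,145 \right)} + 7842} = \frac{-30922 + \left(110 - -6\right)}{i \sqrt{59} + 7842} = \frac{-30922 + \left(110 + 6\right)}{7842 + i \sqrt{59}} = \frac{-30922 + 116}{7842 + i \sqrt{59}} = - \frac{30806}{7842 + i \sqrt{59}}$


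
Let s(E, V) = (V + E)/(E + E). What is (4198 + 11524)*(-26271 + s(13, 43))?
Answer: -5368984390/13 ≈ -4.1300e+8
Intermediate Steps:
s(E, V) = (E + V)/(2*E) (s(E, V) = (E + V)/((2*E)) = (E + V)*(1/(2*E)) = (E + V)/(2*E))
(4198 + 11524)*(-26271 + s(13, 43)) = (4198 + 11524)*(-26271 + (½)*(13 + 43)/13) = 15722*(-26271 + (½)*(1/13)*56) = 15722*(-26271 + 28/13) = 15722*(-341495/13) = -5368984390/13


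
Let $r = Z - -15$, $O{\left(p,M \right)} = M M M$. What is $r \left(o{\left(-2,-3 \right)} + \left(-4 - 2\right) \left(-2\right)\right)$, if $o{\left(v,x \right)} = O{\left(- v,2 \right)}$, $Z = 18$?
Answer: $660$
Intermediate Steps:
$O{\left(p,M \right)} = M^{3}$ ($O{\left(p,M \right)} = M^{2} M = M^{3}$)
$o{\left(v,x \right)} = 8$ ($o{\left(v,x \right)} = 2^{3} = 8$)
$r = 33$ ($r = 18 - -15 = 18 + 15 = 33$)
$r \left(o{\left(-2,-3 \right)} + \left(-4 - 2\right) \left(-2\right)\right) = 33 \left(8 + \left(-4 - 2\right) \left(-2\right)\right) = 33 \left(8 - -12\right) = 33 \left(8 + 12\right) = 33 \cdot 20 = 660$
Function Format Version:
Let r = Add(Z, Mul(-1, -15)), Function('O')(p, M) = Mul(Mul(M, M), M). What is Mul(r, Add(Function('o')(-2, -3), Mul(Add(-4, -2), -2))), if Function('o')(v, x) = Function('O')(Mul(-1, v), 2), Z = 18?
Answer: 660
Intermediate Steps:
Function('O')(p, M) = Pow(M, 3) (Function('O')(p, M) = Mul(Pow(M, 2), M) = Pow(M, 3))
Function('o')(v, x) = 8 (Function('o')(v, x) = Pow(2, 3) = 8)
r = 33 (r = Add(18, Mul(-1, -15)) = Add(18, 15) = 33)
Mul(r, Add(Function('o')(-2, -3), Mul(Add(-4, -2), -2))) = Mul(33, Add(8, Mul(Add(-4, -2), -2))) = Mul(33, Add(8, Mul(-6, -2))) = Mul(33, Add(8, 12)) = Mul(33, 20) = 660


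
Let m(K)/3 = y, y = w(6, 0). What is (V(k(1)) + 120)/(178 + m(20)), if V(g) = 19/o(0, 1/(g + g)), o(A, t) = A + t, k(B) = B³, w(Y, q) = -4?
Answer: 79/83 ≈ 0.95181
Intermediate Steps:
y = -4
m(K) = -12 (m(K) = 3*(-4) = -12)
V(g) = 38*g (V(g) = 19/(0 + 1/(g + g)) = 19/(0 + 1/(2*g)) = 19/((1/(2*g))) = 19*(2*g) = 38*g)
(V(k(1)) + 120)/(178 + m(20)) = (38*1³ + 120)/(178 - 12) = (38*1 + 120)/166 = (38 + 120)*(1/166) = 158*(1/166) = 79/83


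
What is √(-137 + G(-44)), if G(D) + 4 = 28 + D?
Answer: I*√157 ≈ 12.53*I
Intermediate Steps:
G(D) = 24 + D (G(D) = -4 + (28 + D) = 24 + D)
√(-137 + G(-44)) = √(-137 + (24 - 44)) = √(-137 - 20) = √(-157) = I*√157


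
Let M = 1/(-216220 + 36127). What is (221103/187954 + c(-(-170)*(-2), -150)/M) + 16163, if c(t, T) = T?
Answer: 5080418079905/187954 ≈ 2.7030e+7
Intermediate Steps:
M = -1/180093 (M = 1/(-180093) = -1/180093 ≈ -5.5527e-6)
(221103/187954 + c(-(-170)*(-2), -150)/M) + 16163 = (221103/187954 - 150/(-1/180093)) + 16163 = (221103*(1/187954) - 150*(-180093)) + 16163 = (221103/187954 + 27013950) + 16163 = 5077380179403/187954 + 16163 = 5080418079905/187954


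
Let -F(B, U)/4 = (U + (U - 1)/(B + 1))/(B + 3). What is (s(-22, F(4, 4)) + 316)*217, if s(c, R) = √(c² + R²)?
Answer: 68572 + 62*√150341/5 ≈ 73380.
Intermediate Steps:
F(B, U) = -4*(U + (-1 + U)/(1 + B))/(3 + B) (F(B, U) = -4*(U + (U - 1)/(B + 1))/(B + 3) = -4*(U + (-1 + U)/(1 + B))/(3 + B))
s(c, R) = √(R² + c²)
(s(-22, F(4, 4)) + 316)*217 = (√((4*(1 - 2*4 - 1*4*4)/(3 + 4² + 4*4))² + (-22)²) + 316)*217 = (√((4*(1 - 8 - 16)/(3 + 16 + 16))² + 484) + 316)*217 = (√((4*(-23)/35)² + 484) + 316)*217 = (√((4*(1/35)*(-23))² + 484) + 316)*217 = (√((-92/35)² + 484) + 316)*217 = (√(8464/1225 + 484) + 316)*217 = (√(601364/1225) + 316)*217 = (2*√150341/35 + 316)*217 = (316 + 2*√150341/35)*217 = 68572 + 62*√150341/5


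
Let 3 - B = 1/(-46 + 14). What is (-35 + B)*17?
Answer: -17391/32 ≈ -543.47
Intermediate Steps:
B = 97/32 (B = 3 - 1/(-46 + 14) = 3 - 1/(-32) = 3 - 1*(-1/32) = 3 + 1/32 = 97/32 ≈ 3.0313)
(-35 + B)*17 = (-35 + 97/32)*17 = -1023/32*17 = -17391/32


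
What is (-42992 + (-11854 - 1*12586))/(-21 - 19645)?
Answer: 33716/9833 ≈ 3.4289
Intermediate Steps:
(-42992 + (-11854 - 1*12586))/(-21 - 19645) = (-42992 + (-11854 - 12586))/(-19666) = (-42992 - 24440)*(-1/19666) = -67432*(-1/19666) = 33716/9833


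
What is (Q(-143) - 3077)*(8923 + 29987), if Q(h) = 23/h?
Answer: -17121722940/143 ≈ -1.1973e+8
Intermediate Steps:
(Q(-143) - 3077)*(8923 + 29987) = (23/(-143) - 3077)*(8923 + 29987) = (23*(-1/143) - 3077)*38910 = (-23/143 - 3077)*38910 = -440034/143*38910 = -17121722940/143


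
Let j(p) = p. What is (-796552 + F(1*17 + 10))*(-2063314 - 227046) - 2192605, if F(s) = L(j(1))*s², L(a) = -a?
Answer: 1826058318555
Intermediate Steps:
F(s) = -s² (F(s) = (-1*1)*s² = -s²)
(-796552 + F(1*17 + 10))*(-2063314 - 227046) - 2192605 = (-796552 - (1*17 + 10)²)*(-2063314 - 227046) - 2192605 = (-796552 - (17 + 10)²)*(-2290360) - 2192605 = (-796552 - 1*27²)*(-2290360) - 2192605 = (-796552 - 1*729)*(-2290360) - 2192605 = (-796552 - 729)*(-2290360) - 2192605 = -797281*(-2290360) - 2192605 = 1826060511160 - 2192605 = 1826058318555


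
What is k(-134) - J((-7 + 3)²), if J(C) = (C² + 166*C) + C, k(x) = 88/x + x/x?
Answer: -196153/67 ≈ -2927.7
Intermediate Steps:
k(x) = 1 + 88/x (k(x) = 88/x + 1 = 1 + 88/x)
J(C) = C² + 167*C
k(-134) - J((-7 + 3)²) = (88 - 134)/(-134) - (-7 + 3)²*(167 + (-7 + 3)²) = -1/134*(-46) - (-4)²*(167 + (-4)²) = 23/67 - 16*(167 + 16) = 23/67 - 16*183 = 23/67 - 1*2928 = 23/67 - 2928 = -196153/67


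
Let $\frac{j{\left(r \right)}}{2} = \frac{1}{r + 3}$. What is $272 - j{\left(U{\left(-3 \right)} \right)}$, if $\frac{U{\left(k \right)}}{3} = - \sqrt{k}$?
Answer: $\frac{1631}{6} - \frac{i \sqrt{3}}{6} \approx 271.83 - 0.28868 i$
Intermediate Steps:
$U{\left(k \right)} = - 3 \sqrt{k}$ ($U{\left(k \right)} = 3 \left(- \sqrt{k}\right) = - 3 \sqrt{k}$)
$j{\left(r \right)} = \frac{2}{3 + r}$ ($j{\left(r \right)} = \frac{2}{r + 3} = \frac{2}{3 + r}$)
$272 - j{\left(U{\left(-3 \right)} \right)} = 272 - \frac{2}{3 - 3 \sqrt{-3}} = 272 - \frac{2}{3 - 3 i \sqrt{3}}$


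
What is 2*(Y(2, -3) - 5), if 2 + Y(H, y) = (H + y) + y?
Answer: -22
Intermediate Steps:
Y(H, y) = -2 + H + 2*y (Y(H, y) = -2 + ((H + y) + y) = -2 + (H + 2*y) = -2 + H + 2*y)
2*(Y(2, -3) - 5) = 2*((-2 + 2 + 2*(-3)) - 5) = 2*((-2 + 2 - 6) - 5) = 2*(-6 - 5) = 2*(-11) = -22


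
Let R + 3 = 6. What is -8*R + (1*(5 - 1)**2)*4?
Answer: 40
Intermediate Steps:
R = 3 (R = -3 + 6 = 3)
-8*R + (1*(5 - 1)**2)*4 = -8*3 + (1*(5 - 1)**2)*4 = -24 + (1*4**2)*4 = -24 + (1*16)*4 = -24 + 16*4 = -24 + 64 = 40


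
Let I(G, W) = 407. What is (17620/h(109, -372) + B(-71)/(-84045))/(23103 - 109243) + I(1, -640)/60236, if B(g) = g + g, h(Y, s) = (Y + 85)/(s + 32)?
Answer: 9490251211637/25983054680700 ≈ 0.36525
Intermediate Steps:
h(Y, s) = (85 + Y)/(32 + s)
B(g) = 2*g
(17620/h(109, -372) + B(-71)/(-84045))/(23103 - 109243) + I(1, -640)/60236 = (17620/(((85 + 109)/(32 - 372))) + (2*(-71))/(-84045))/(23103 - 109243) + 407/60236 = (17620/((194/(-340))) - 142*(-1/84045))/(-86140) + 407*(1/60236) = (17620/((-1/340*194)) + 142/84045)*(-1/86140) + 1/148 = (17620/(-97/170) + 142/84045)*(-1/86140) + 1/148 = (17620*(-170/97) + 142/84045)*(-1/86140) + 1/148 = (-2995400/97 + 142/84045)*(-1/86140) + 1/148 = -251748379226/8152365*(-1/86140) + 1/148 = 125874189613/351122360550 + 1/148 = 9490251211637/25983054680700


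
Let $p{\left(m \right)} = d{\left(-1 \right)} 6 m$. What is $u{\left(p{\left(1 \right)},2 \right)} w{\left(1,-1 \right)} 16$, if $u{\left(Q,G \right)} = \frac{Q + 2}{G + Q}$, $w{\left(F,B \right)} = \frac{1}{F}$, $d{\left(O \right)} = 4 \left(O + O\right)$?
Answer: $16$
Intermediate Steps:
$d{\left(O \right)} = 8 O$ ($d{\left(O \right)} = 4 \cdot 2 O = 8 O$)
$p{\left(m \right)} = - 48 m$ ($p{\left(m \right)} = 8 \left(-1\right) 6 m = \left(-8\right) 6 m = - 48 m$)
$u{\left(Q,G \right)} = \frac{2 + Q}{G + Q}$
$u{\left(p{\left(1 \right)},2 \right)} w{\left(1,-1 \right)} 16 = \frac{\frac{1}{2 - 48} \left(2 - 48\right)}{1} \cdot 16 = \frac{2 - 48}{2 - 48} \cdot 1 \cdot 16 = \frac{1}{-46} \left(-46\right) 1 \cdot 16 = \left(- \frac{1}{46}\right) \left(-46\right) 1 \cdot 16 = 1 \cdot 1 \cdot 16 = 1 \cdot 16 = 16$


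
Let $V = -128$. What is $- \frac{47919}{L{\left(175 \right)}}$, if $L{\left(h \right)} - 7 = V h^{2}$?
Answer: $\frac{47919}{3919993} \approx 0.012224$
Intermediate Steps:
$L{\left(h \right)} = 7 - 128 h^{2}$
$- \frac{47919}{L{\left(175 \right)}} = - \frac{47919}{7 - 128 \cdot 175^{2}} = - \frac{47919}{7 - 3920000} = - \frac{47919}{-3919993} = \left(-47919\right) \left(- \frac{1}{3919993}\right) = \frac{47919}{3919993}$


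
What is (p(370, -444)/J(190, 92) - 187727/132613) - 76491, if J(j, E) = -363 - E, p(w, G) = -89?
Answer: -355035196961/4641455 ≈ -76492.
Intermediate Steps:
(p(370, -444)/J(190, 92) - 187727/132613) - 76491 = (-89/(-363 - 1*92) - 187727/132613) - 76491 = (-89/(-363 - 92) - 187727*1/132613) - 76491 = (-89/(-455) - 187727/132613) - 76491 = (-89*(-1/455) - 187727/132613) - 76491 = (89/455 - 187727/132613) - 76491 = -5662556/4641455 - 76491 = -355035196961/4641455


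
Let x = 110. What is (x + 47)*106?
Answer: 16642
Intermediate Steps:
(x + 47)*106 = (110 + 47)*106 = 157*106 = 16642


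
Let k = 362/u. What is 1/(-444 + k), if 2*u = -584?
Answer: -146/65005 ≈ -0.0022460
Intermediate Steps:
u = -292 (u = (½)*(-584) = -292)
k = -181/146 (k = 362/(-292) = 362*(-1/292) = -181/146 ≈ -1.2397)
1/(-444 + k) = 1/(-444 - 181/146) = 1/(-65005/146) = -146/65005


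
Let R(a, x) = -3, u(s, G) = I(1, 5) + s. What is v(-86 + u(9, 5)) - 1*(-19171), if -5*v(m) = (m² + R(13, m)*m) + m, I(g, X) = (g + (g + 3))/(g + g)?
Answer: 360623/20 ≈ 18031.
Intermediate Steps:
I(g, X) = (3 + 2*g)/(2*g) (I(g, X) = (g + (3 + g))/((2*g)) = (3 + 2*g)*(1/(2*g)) = (3 + 2*g)/(2*g))
u(s, G) = 5/2 + s (u(s, G) = (3/2 + 1)/1 + s = 1*(5/2) + s = 5/2 + s)
v(m) = -m²/5 + 2*m/5 (v(m) = -((m² - 3*m) + m)/5 = -(m² - 2*m)/5 = -m²/5 + 2*m/5)
v(-86 + u(9, 5)) - 1*(-19171) = (-86 + (5/2 + 9))*(2 - (-86 + (5/2 + 9)))/5 - 1*(-19171) = (-86 + 23/2)*(2 - (-86 + 23/2))/5 + 19171 = (⅕)*(-149/2)*(2 - 1*(-149/2)) + 19171 = (⅕)*(-149/2)*(2 + 149/2) + 19171 = (⅕)*(-149/2)*(153/2) + 19171 = -22797/20 + 19171 = 360623/20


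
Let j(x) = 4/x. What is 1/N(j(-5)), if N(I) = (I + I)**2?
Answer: 25/64 ≈ 0.39063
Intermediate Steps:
N(I) = 4*I**2 (N(I) = (2*I)**2 = 4*I**2)
1/N(j(-5)) = 1/(4*(4/(-5))**2) = 1/(4*(4*(-1/5))**2) = 1/(4*(-4/5)**2) = 1/(4*(16/25)) = 1/(64/25) = 25/64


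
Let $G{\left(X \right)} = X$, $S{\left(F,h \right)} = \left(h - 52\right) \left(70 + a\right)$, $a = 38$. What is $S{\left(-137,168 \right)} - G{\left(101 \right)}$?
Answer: $12427$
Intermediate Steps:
$S{\left(F,h \right)} = -5616 + 108 h$ ($S{\left(F,h \right)} = \left(h - 52\right) \left(70 + 38\right) = \left(-52 + h\right) 108 = -5616 + 108 h$)
$S{\left(-137,168 \right)} - G{\left(101 \right)} = \left(-5616 + 108 \cdot 168\right) - 101 = \left(-5616 + 18144\right) - 101 = 12528 - 101 = 12427$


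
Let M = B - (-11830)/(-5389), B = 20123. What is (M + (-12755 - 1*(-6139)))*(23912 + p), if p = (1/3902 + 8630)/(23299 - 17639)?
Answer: 38436495583865994693/119017789480 ≈ 3.2295e+8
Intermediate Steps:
p = 33674261/22085320 (p = (1/3902 + 8630)/5660 = (33674261/3902)*(1/5660) = 33674261/22085320 ≈ 1.5247)
M = 108431017/5389 (M = 20123 - (-11830)/(-5389) = 20123 - (-11830)*(-1)/5389 = 20123 - 1*11830/5389 = 20123 - 11830/5389 = 108431017/5389 ≈ 20121.)
(M + (-12755 - 1*(-6139)))*(23912 + p) = (108431017/5389 + (-12755 - 1*(-6139)))*(23912 + 33674261/22085320) = (108431017/5389 + (-12755 + 6139))*(528137846101/22085320) = (108431017/5389 - 6616)*(528137846101/22085320) = (72777393/5389)*(528137846101/22085320) = 38436495583865994693/119017789480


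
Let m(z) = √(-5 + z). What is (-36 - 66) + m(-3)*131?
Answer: -102 + 262*I*√2 ≈ -102.0 + 370.52*I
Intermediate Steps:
(-36 - 66) + m(-3)*131 = (-36 - 66) + √(-5 - 3)*131 = -102 + √(-8)*131 = -102 + (2*I*√2)*131 = -102 + 262*I*√2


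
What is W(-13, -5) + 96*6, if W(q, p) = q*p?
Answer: 641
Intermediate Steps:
W(q, p) = p*q
W(-13, -5) + 96*6 = -5*(-13) + 96*6 = 65 + 576 = 641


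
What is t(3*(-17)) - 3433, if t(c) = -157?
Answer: -3590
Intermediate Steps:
t(3*(-17)) - 3433 = -157 - 3433 = -3590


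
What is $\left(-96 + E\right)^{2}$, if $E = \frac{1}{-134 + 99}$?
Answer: $\frac{11296321}{1225} \approx 9221.5$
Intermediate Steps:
$E = - \frac{1}{35}$ ($E = \frac{1}{-35} = - \frac{1}{35} \approx -0.028571$)
$\left(-96 + E\right)^{2} = \left(-96 - \frac{1}{35}\right)^{2} = \left(- \frac{3361}{35}\right)^{2} = \frac{11296321}{1225}$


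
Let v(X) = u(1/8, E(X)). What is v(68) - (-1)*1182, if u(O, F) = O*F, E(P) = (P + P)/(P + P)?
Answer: 9457/8 ≈ 1182.1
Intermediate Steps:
E(P) = 1 (E(P) = (2*P)/((2*P)) = (2*P)*(1/(2*P)) = 1)
u(O, F) = F*O
v(X) = 1/8
v(68) - (-1)*1182 = 1/8 - (-1)*1182 = 1/8 - 1*(-1182) = 1/8 + 1182 = 9457/8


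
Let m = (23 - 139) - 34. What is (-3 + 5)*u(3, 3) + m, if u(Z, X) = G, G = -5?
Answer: -160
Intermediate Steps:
m = -150 (m = -116 - 34 = -150)
u(Z, X) = -5
(-3 + 5)*u(3, 3) + m = (-3 + 5)*(-5) - 150 = 2*(-5) - 150 = -10 - 150 = -160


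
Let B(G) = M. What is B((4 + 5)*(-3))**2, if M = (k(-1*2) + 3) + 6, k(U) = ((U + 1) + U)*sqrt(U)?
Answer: 63 - 54*I*sqrt(2) ≈ 63.0 - 76.368*I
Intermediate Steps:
k(U) = sqrt(U)*(1 + 2*U) (k(U) = ((1 + U) + U)*sqrt(U) = (1 + 2*U)*sqrt(U) = sqrt(U)*(1 + 2*U))
M = 9 - 3*I*sqrt(2) (M = (sqrt(-1*2)*(1 + 2*(-1*2)) + 3) + 6 = (sqrt(-2)*(1 + 2*(-2)) + 3) + 6 = ((I*sqrt(2))*(1 - 4) + 3) + 6 = ((I*sqrt(2))*(-3) + 3) + 6 = (-3*I*sqrt(2) + 3) + 6 = (3 - 3*I*sqrt(2)) + 6 = 9 - 3*I*sqrt(2) ≈ 9.0 - 4.2426*I)
B(G) = 9 - 3*I*sqrt(2)
B((4 + 5)*(-3))**2 = (9 - 3*I*sqrt(2))**2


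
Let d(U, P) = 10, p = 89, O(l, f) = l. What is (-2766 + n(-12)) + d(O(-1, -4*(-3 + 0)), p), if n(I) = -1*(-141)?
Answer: -2615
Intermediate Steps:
n(I) = 141
(-2766 + n(-12)) + d(O(-1, -4*(-3 + 0)), p) = (-2766 + 141) + 10 = -2625 + 10 = -2615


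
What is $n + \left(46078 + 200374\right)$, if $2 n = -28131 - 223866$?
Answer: $\frac{240907}{2} \approx 1.2045 \cdot 10^{5}$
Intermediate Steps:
$n = - \frac{251997}{2}$ ($n = \frac{-28131 - 223866}{2} = \frac{1}{2} \left(-251997\right) = - \frac{251997}{2} \approx -1.26 \cdot 10^{5}$)
$n + \left(46078 + 200374\right) = - \frac{251997}{2} + \left(46078 + 200374\right) = - \frac{251997}{2} + 246452 = \frac{240907}{2}$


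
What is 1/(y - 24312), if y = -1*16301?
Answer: -1/40613 ≈ -2.4623e-5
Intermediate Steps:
y = -16301
1/(y - 24312) = 1/(-16301 - 24312) = 1/(-40613) = -1/40613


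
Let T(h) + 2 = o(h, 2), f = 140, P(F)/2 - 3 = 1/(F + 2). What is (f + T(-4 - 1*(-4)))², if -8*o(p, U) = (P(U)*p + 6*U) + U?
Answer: 297025/16 ≈ 18564.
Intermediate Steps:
P(F) = 6 + 2/(2 + F) (P(F) = 6 + 2/(F + 2) = 6 + 2/(2 + F))
o(p, U) = -7*U/8 - p*(7 + 3*U)/(4*(2 + U)) (o(p, U) = -(((2*(7 + 3*U)/(2 + U))*p + 6*U) + U)/8 = -((2*p*(7 + 3*U)/(2 + U) + 6*U) + U)/8 = -((6*U + 2*p*(7 + 3*U)/(2 + U)) + U)/8 = -(7*U + 2*p*(7 + 3*U)/(2 + U))/8 = -7*U/8 - p*(7 + 3*U)/(4*(2 + U)))
T(h) = -15/4 - 13*h/16 (T(h) = -2 + (-7*2*(2 + 2) - 2*h*(7 + 3*2))/(8*(2 + 2)) = -2 + (⅛)*(-7*2*4 - 2*h*(7 + 6))/4 = -2 + (⅛)*(¼)*(-56 - 2*h*13) = -2 + (⅛)*(¼)*(-56 - 26*h) = -2 + (-7/4 - 13*h/16) = -15/4 - 13*h/16)
(f + T(-4 - 1*(-4)))² = (140 + (-15/4 - 13*(-4 - 1*(-4))/16))² = (140 + (-15/4 - 13*(-4 + 4)/16))² = (140 + (-15/4 - 13/16*0))² = (140 + (-15/4 + 0))² = (140 - 15/4)² = (545/4)² = 297025/16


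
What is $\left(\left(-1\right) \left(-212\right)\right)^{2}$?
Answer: $44944$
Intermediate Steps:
$\left(\left(-1\right) \left(-212\right)\right)^{2} = 212^{2} = 44944$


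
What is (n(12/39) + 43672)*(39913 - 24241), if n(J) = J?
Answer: 8897621280/13 ≈ 6.8443e+8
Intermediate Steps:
(n(12/39) + 43672)*(39913 - 24241) = (12/39 + 43672)*(39913 - 24241) = (12*(1/39) + 43672)*15672 = (4/13 + 43672)*15672 = (567740/13)*15672 = 8897621280/13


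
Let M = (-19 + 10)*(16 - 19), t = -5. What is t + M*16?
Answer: 427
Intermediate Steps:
M = 27 (M = -9*(-3) = 27)
t + M*16 = -5 + 27*16 = -5 + 432 = 427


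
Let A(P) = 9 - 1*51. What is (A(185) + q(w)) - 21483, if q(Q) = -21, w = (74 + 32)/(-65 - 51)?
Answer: -21546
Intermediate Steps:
w = -53/58 (w = 106/(-116) = 106*(-1/116) = -53/58 ≈ -0.91379)
A(P) = -42 (A(P) = 9 - 51 = -42)
(A(185) + q(w)) - 21483 = (-42 - 21) - 21483 = -63 - 21483 = -21546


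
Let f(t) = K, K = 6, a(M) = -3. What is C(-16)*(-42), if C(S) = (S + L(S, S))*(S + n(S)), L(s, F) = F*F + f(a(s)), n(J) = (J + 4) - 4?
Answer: 330624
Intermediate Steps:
f(t) = 6
n(J) = J (n(J) = (4 + J) - 4 = J)
L(s, F) = 6 + F² (L(s, F) = F*F + 6 = F² + 6 = 6 + F²)
C(S) = 2*S*(6 + S + S²) (C(S) = (S + (6 + S²))*(S + S) = (6 + S + S²)*(2*S) = 2*S*(6 + S + S²))
C(-16)*(-42) = (2*(-16)*(6 - 16 + (-16)²))*(-42) = (2*(-16)*(6 - 16 + 256))*(-42) = (2*(-16)*246)*(-42) = -7872*(-42) = 330624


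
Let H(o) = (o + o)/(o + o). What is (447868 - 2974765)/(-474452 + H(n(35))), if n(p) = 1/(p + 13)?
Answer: 2526897/474451 ≈ 5.3259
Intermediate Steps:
n(p) = 1/(13 + p)
H(o) = 1 (H(o) = (2*o)/((2*o)) = (2*o)*(1/(2*o)) = 1)
(447868 - 2974765)/(-474452 + H(n(35))) = (447868 - 2974765)/(-474452 + 1) = -2526897/(-474451) = -2526897*(-1/474451) = 2526897/474451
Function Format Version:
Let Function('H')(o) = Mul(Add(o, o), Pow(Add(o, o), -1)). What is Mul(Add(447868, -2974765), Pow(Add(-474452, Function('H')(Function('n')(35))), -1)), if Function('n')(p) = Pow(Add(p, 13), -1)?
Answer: Rational(2526897, 474451) ≈ 5.3259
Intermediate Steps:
Function('n')(p) = Pow(Add(13, p), -1)
Function('H')(o) = 1 (Function('H')(o) = Mul(Mul(2, o), Pow(Mul(2, o), -1)) = Mul(Mul(2, o), Mul(Rational(1, 2), Pow(o, -1))) = 1)
Mul(Add(447868, -2974765), Pow(Add(-474452, Function('H')(Function('n')(35))), -1)) = Mul(Add(447868, -2974765), Pow(Add(-474452, 1), -1)) = Mul(-2526897, Pow(-474451, -1)) = Mul(-2526897, Rational(-1, 474451)) = Rational(2526897, 474451)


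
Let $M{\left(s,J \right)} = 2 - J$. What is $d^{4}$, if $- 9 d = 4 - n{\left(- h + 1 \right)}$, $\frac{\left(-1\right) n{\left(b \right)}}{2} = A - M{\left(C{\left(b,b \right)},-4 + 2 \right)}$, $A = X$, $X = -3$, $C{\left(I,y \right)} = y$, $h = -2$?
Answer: $\frac{10000}{6561} \approx 1.5242$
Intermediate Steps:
$A = -3$
$n{\left(b \right)} = 14$ ($n{\left(b \right)} = - 2 \left(-3 - \left(2 - \left(-4 + 2\right)\right)\right) = - 2 \left(-3 - \left(2 - -2\right)\right) = - 2 \left(-3 - \left(2 + 2\right)\right) = - 2 \left(-3 - 4\right) = \left(-2\right) \left(-7\right) = 14$)
$d = \frac{10}{9}$ ($d = - \frac{4 - 14}{9} = \left(- \frac{1}{9}\right) \left(-10\right) = \frac{10}{9} \approx 1.1111$)
$d^{4} = \left(\frac{10}{9}\right)^{4} = \frac{10000}{6561}$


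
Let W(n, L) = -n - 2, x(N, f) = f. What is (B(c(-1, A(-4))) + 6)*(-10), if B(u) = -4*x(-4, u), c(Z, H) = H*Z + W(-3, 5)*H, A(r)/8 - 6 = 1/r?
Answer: -60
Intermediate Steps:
A(r) = 48 + 8/r
W(n, L) = -2 - n
c(Z, H) = H + H*Z (c(Z, H) = H*Z + (-2 - 1*(-3))*H = H*Z + (-2 + 3)*H = H*Z + 1*H = H*Z + H = H + H*Z)
B(u) = -4*u
(B(c(-1, A(-4))) + 6)*(-10) = (-4*(48 + 8/(-4))*(1 - 1) + 6)*(-10) = (-4*(48 + 8*(-1/4))*0 + 6)*(-10) = (-4*(48 - 2)*0 + 6)*(-10) = (-184*0 + 6)*(-10) = (-4*0 + 6)*(-10) = (0 + 6)*(-10) = 6*(-10) = -60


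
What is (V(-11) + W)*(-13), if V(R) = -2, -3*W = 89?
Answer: 1235/3 ≈ 411.67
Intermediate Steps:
W = -89/3 (W = -⅓*89 = -89/3 ≈ -29.667)
(V(-11) + W)*(-13) = (-2 - 89/3)*(-13) = -95/3*(-13) = 1235/3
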